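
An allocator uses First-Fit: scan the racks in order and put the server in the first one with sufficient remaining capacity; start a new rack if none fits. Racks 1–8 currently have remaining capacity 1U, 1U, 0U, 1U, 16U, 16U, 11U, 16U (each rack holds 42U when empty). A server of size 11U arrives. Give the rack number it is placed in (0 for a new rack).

Racks with room: rack 5 (16U), rack 6 (16U), rack 7 (11U), rack 8 (16U).
The first with room is rack 5.

5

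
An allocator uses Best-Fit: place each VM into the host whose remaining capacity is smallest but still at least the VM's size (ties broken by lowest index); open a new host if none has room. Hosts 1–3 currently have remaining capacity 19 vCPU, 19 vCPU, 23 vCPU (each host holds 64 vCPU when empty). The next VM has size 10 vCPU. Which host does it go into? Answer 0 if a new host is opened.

Hosts with room: host 1 (19 vCPU), host 2 (19 vCPU), host 3 (23 vCPU).
Tightest fit is host 1 with 19 vCPU free.

1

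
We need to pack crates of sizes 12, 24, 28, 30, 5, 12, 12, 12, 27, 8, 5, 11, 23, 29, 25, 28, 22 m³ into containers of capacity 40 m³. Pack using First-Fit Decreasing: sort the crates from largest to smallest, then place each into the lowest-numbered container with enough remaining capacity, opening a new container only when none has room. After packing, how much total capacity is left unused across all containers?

Sorted descending: 30, 29, 28, 28, 27, 25, 24, 23, 22, 12, 12, 12, 12, 11, 8, 5, 5.
Put 30 m³ in container 1; 10 m³ remain.
Put 29 m³ in container 2; 11 m³ remain.
Put 28 m³ in container 3; 12 m³ remain.
Put 28 m³ in container 4; 12 m³ remain.
Put 27 m³ in container 5; 13 m³ remain.
Put 25 m³ in container 6; 15 m³ remain.
Put 24 m³ in container 7; 16 m³ remain.
Put 23 m³ in container 8; 17 m³ remain.
Put 22 m³ in container 9; 18 m³ remain.
Put 12 m³ in container 3; 0 m³ remain.
Put 12 m³ in container 4; 0 m³ remain.
Put 12 m³ in container 5; 1 m³ remain.
Put 12 m³ in container 6; 3 m³ remain.
Put 11 m³ in container 2; 0 m³ remain.
Put 8 m³ in container 1; 2 m³ remain.
Put 5 m³ in container 7; 11 m³ remain.
Put 5 m³ in container 7; 6 m³ remain.
9 containers × 40 m³ = 360 m³; used 313 m³; unused 47 m³.

47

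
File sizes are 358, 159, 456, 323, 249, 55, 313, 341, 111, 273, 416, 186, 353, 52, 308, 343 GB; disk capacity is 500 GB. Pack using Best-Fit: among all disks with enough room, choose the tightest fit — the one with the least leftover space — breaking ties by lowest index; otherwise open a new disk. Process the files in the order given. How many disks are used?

11

358 GB → disk 1 (remaining 142 GB)
159 GB → disk 2 (remaining 341 GB)
456 GB → disk 3 (remaining 44 GB)
323 GB → disk 2 (remaining 18 GB)
249 GB → disk 4 (remaining 251 GB)
55 GB → disk 1 (remaining 87 GB)
313 GB → disk 5 (remaining 187 GB)
341 GB → disk 6 (remaining 159 GB)
111 GB → disk 6 (remaining 48 GB)
273 GB → disk 7 (remaining 227 GB)
416 GB → disk 8 (remaining 84 GB)
186 GB → disk 5 (remaining 1 GB)
353 GB → disk 9 (remaining 147 GB)
52 GB → disk 8 (remaining 32 GB)
308 GB → disk 10 (remaining 192 GB)
343 GB → disk 11 (remaining 157 GB)
Final disks: [358,55] [159,323] [456] [249] [313,186] [341,111] [273] [416,52] [353] [308] [343].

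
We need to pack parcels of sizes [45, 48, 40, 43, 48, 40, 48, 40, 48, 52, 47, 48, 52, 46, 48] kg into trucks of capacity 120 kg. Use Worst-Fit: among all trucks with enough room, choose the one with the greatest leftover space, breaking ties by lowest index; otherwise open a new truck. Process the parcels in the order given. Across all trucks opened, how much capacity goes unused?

45 kg → truck 1 (remaining 75 kg)
48 kg → truck 1 (remaining 27 kg)
40 kg → truck 2 (remaining 80 kg)
43 kg → truck 2 (remaining 37 kg)
48 kg → truck 3 (remaining 72 kg)
40 kg → truck 3 (remaining 32 kg)
48 kg → truck 4 (remaining 72 kg)
40 kg → truck 4 (remaining 32 kg)
48 kg → truck 5 (remaining 72 kg)
52 kg → truck 5 (remaining 20 kg)
47 kg → truck 6 (remaining 73 kg)
48 kg → truck 6 (remaining 25 kg)
52 kg → truck 7 (remaining 68 kg)
46 kg → truck 7 (remaining 22 kg)
48 kg → truck 8 (remaining 72 kg)
8 trucks × 120 kg = 960 kg; used 693 kg; unused 267 kg.

267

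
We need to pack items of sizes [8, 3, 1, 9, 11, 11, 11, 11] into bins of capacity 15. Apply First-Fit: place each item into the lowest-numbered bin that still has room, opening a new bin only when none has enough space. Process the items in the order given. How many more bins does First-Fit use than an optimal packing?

First-Fit: [8,3,1] [9] [11] [11] [11] [11] → 6 bins.
6 items exceed 7.5 (half the capacity), and no two of those can share a bin, so at least 6 bins are needed.
So 6 is already optimal.

0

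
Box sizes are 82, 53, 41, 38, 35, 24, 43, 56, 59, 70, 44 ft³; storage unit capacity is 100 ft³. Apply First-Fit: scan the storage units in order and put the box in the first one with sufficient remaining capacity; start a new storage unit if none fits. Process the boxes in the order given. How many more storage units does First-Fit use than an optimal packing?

First-Fit: [82] [53,41] [38,35,24] [43,56] [59] [70] [44] → 7 storage units.
Total size 545 ft³; any packing needs at least ⌈545/100⌉ = 6 storage units.
An optimal packing achieves that bound: [82] [70,24] [59,41] [56,44] [53,43] [38,35] → 6 storage units.
Excess: 7 − 6 = 1.

1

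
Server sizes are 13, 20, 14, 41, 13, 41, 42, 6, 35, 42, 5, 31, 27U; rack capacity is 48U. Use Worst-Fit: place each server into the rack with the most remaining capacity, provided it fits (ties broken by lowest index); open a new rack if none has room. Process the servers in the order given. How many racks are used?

9 racks

rack 1: place 13U, 35U left
rack 1: place 20U, 15U left
rack 1: place 14U, 1U left
rack 2: place 41U, 7U left
rack 3: place 13U, 35U left
rack 4: place 41U, 7U left
rack 5: place 42U, 6U left
rack 3: place 6U, 29U left
rack 6: place 35U, 13U left
rack 7: place 42U, 6U left
rack 3: place 5U, 24U left
rack 8: place 31U, 17U left
rack 9: place 27U, 21U left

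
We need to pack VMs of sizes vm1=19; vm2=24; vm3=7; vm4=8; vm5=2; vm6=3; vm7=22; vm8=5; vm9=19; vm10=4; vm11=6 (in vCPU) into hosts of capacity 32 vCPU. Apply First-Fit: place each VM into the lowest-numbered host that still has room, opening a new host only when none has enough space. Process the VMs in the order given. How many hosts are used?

vm1 (19 vCPU) → host 1 (remaining 13 vCPU)
vm2 (24 vCPU) → host 2 (remaining 8 vCPU)
vm3 (7 vCPU) → host 1 (remaining 6 vCPU)
vm4 (8 vCPU) → host 2 (remaining 0 vCPU)
vm5 (2 vCPU) → host 1 (remaining 4 vCPU)
vm6 (3 vCPU) → host 1 (remaining 1 vCPU)
vm7 (22 vCPU) → host 3 (remaining 10 vCPU)
vm8 (5 vCPU) → host 3 (remaining 5 vCPU)
vm9 (19 vCPU) → host 4 (remaining 13 vCPU)
vm10 (4 vCPU) → host 3 (remaining 1 vCPU)
vm11 (6 vCPU) → host 4 (remaining 7 vCPU)

4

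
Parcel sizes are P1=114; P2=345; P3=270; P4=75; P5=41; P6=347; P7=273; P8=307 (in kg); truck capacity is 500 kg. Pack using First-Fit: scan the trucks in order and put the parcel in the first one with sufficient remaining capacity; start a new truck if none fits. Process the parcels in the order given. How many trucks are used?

5

Put P1 (114 kg) in truck 1; 386 kg remain.
Put P2 (345 kg) in truck 1; 41 kg remain.
Put P3 (270 kg) in truck 2; 230 kg remain.
Put P4 (75 kg) in truck 2; 155 kg remain.
Put P5 (41 kg) in truck 1; 0 kg remain.
Put P6 (347 kg) in truck 3; 153 kg remain.
Put P7 (273 kg) in truck 4; 227 kg remain.
Put P8 (307 kg) in truck 5; 193 kg remain.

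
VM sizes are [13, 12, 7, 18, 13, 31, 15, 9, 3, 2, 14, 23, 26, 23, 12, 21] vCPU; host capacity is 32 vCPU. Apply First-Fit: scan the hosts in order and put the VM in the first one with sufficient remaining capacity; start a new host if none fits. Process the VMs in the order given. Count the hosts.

Put 13 vCPU in host 1; 19 vCPU remain.
Put 12 vCPU in host 1; 7 vCPU remain.
Put 7 vCPU in host 1; 0 vCPU remain.
Put 18 vCPU in host 2; 14 vCPU remain.
Put 13 vCPU in host 2; 1 vCPU remain.
Put 31 vCPU in host 3; 1 vCPU remain.
Put 15 vCPU in host 4; 17 vCPU remain.
Put 9 vCPU in host 4; 8 vCPU remain.
Put 3 vCPU in host 4; 5 vCPU remain.
Put 2 vCPU in host 4; 3 vCPU remain.
Put 14 vCPU in host 5; 18 vCPU remain.
Put 23 vCPU in host 6; 9 vCPU remain.
Put 26 vCPU in host 7; 6 vCPU remain.
Put 23 vCPU in host 8; 9 vCPU remain.
Put 12 vCPU in host 5; 6 vCPU remain.
Put 21 vCPU in host 9; 11 vCPU remain.
Final hosts: [13,12,7] [18,13] [31] [15,9,3,2] [14,12] [23] [26] [23] [21].

9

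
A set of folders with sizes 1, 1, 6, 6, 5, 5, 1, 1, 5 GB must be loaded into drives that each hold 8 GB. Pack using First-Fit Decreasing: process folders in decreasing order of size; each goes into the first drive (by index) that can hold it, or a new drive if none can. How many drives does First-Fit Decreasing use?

Sorted descending: 6, 6, 5, 5, 5, 1, 1, 1, 1.
drive 1: place 6 GB, 2 GB left
drive 2: place 6 GB, 2 GB left
drive 3: place 5 GB, 3 GB left
drive 4: place 5 GB, 3 GB left
drive 5: place 5 GB, 3 GB left
drive 1: place 1 GB, 1 GB left
drive 1: place 1 GB, 0 GB left
drive 2: place 1 GB, 1 GB left
drive 2: place 1 GB, 0 GB left
Final drives: [6,1,1] [6,1,1] [5] [5] [5].

5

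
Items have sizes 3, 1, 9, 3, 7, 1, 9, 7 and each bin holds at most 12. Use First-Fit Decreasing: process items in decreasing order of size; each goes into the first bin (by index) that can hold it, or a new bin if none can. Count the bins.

4

Sorted descending: 9, 9, 7, 7, 3, 3, 1, 1.
bin 1: place 9, 3 left
bin 2: place 9, 3 left
bin 3: place 7, 5 left
bin 4: place 7, 5 left
bin 1: place 3, 0 left
bin 2: place 3, 0 left
bin 3: place 1, 4 left
bin 3: place 1, 3 left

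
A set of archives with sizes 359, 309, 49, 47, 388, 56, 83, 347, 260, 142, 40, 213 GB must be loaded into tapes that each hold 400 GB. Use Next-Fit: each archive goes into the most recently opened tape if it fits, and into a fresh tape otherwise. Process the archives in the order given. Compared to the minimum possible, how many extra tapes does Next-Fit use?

Next-Fit: [359] [309,49] [47] [388] [56,83] [347] [260] [142,40,213] → 8 tapes.
Total size 2293 GB; any packing needs at least ⌈2293/400⌉ = 6 tapes.
An optimal packing achieves that bound: [388] [359,40] [347,49] [309,83] [260,56,47] [213,142] → 6 tapes.
Excess: 8 − 6 = 2.

2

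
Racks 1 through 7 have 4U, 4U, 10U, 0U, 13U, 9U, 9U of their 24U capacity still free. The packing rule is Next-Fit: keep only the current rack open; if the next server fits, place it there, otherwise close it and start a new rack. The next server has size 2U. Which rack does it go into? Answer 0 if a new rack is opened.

Next-Fit only looks at rack 7, which has 9U free.
2U fits there.

7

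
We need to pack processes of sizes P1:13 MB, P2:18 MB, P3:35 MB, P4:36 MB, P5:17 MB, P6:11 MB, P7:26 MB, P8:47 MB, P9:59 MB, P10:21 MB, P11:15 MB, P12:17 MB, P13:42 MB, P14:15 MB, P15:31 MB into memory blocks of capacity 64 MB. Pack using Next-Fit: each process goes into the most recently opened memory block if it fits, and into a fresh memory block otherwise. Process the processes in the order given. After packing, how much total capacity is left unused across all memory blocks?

173

Put P1 (13 MB) in memory block 1; 51 MB remain.
Put P2 (18 MB) in memory block 1; 33 MB remain.
Put P3 (35 MB) in memory block 2; 29 MB remain.
Put P4 (36 MB) in memory block 3; 28 MB remain.
Put P5 (17 MB) in memory block 3; 11 MB remain.
Put P6 (11 MB) in memory block 3; 0 MB remain.
Put P7 (26 MB) in memory block 4; 38 MB remain.
Put P8 (47 MB) in memory block 5; 17 MB remain.
Put P9 (59 MB) in memory block 6; 5 MB remain.
Put P10 (21 MB) in memory block 7; 43 MB remain.
Put P11 (15 MB) in memory block 7; 28 MB remain.
Put P12 (17 MB) in memory block 7; 11 MB remain.
Put P13 (42 MB) in memory block 8; 22 MB remain.
Put P14 (15 MB) in memory block 8; 7 MB remain.
Put P15 (31 MB) in memory block 9; 33 MB remain.
9 memory blocks × 64 MB = 576 MB; used 403 MB; unused 173 MB.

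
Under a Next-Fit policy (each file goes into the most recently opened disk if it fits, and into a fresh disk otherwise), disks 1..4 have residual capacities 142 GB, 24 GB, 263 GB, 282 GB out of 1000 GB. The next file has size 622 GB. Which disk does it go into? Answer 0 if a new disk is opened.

0

Next-Fit only looks at disk 4, which has 282 GB free.
622 GB does not fit, so a new disk is opened.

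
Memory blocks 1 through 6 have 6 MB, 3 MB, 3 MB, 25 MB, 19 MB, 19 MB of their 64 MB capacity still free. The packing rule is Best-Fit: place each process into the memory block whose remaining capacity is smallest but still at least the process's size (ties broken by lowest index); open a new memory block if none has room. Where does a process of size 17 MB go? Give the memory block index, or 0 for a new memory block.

Memory blocks with room: memory block 4 (25 MB), memory block 5 (19 MB), memory block 6 (19 MB).
Tightest fit is memory block 5 with 19 MB free.

5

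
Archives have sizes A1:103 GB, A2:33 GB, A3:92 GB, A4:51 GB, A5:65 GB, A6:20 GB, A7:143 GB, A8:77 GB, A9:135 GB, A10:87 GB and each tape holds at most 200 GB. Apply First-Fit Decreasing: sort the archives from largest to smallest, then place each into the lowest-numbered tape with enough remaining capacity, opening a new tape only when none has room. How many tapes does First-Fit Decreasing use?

Sorted descending: 143, 135, 103, 92, 87, 77, 65, 51, 33, 20.
143 GB → tape 1 (remaining 57 GB)
135 GB → tape 2 (remaining 65 GB)
103 GB → tape 3 (remaining 97 GB)
92 GB → tape 3 (remaining 5 GB)
87 GB → tape 4 (remaining 113 GB)
77 GB → tape 4 (remaining 36 GB)
65 GB → tape 2 (remaining 0 GB)
51 GB → tape 1 (remaining 6 GB)
33 GB → tape 4 (remaining 3 GB)
20 GB → tape 5 (remaining 180 GB)

5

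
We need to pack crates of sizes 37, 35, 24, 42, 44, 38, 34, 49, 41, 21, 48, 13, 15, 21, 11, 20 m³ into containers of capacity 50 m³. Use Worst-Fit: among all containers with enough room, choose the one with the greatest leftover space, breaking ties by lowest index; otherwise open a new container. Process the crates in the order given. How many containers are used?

12

37 m³ → container 1 (remaining 13 m³)
35 m³ → container 2 (remaining 15 m³)
24 m³ → container 3 (remaining 26 m³)
42 m³ → container 4 (remaining 8 m³)
44 m³ → container 5 (remaining 6 m³)
38 m³ → container 6 (remaining 12 m³)
34 m³ → container 7 (remaining 16 m³)
49 m³ → container 8 (remaining 1 m³)
41 m³ → container 9 (remaining 9 m³)
21 m³ → container 3 (remaining 5 m³)
48 m³ → container 10 (remaining 2 m³)
13 m³ → container 7 (remaining 3 m³)
15 m³ → container 2 (remaining 0 m³)
21 m³ → container 11 (remaining 29 m³)
11 m³ → container 11 (remaining 18 m³)
20 m³ → container 12 (remaining 30 m³)
Final containers: [37] [35,15] [24,21] [42] [44] [38] [34,13] [49] [41] [48] [21,11] [20].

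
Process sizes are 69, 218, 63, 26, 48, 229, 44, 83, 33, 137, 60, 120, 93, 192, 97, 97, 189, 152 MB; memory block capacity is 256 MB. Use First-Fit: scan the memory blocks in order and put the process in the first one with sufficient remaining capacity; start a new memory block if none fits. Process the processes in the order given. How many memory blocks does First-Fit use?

9

memory block 1: place 69 MB, 187 MB left
memory block 2: place 218 MB, 38 MB left
memory block 1: place 63 MB, 124 MB left
memory block 1: place 26 MB, 98 MB left
memory block 1: place 48 MB, 50 MB left
memory block 3: place 229 MB, 27 MB left
memory block 1: place 44 MB, 6 MB left
memory block 4: place 83 MB, 173 MB left
memory block 2: place 33 MB, 5 MB left
memory block 4: place 137 MB, 36 MB left
memory block 5: place 60 MB, 196 MB left
memory block 5: place 120 MB, 76 MB left
memory block 6: place 93 MB, 163 MB left
memory block 7: place 192 MB, 64 MB left
memory block 6: place 97 MB, 66 MB left
memory block 8: place 97 MB, 159 MB left
memory block 9: place 189 MB, 67 MB left
memory block 8: place 152 MB, 7 MB left
Final memory blocks: [69,63,26,48,44] [218,33] [229] [83,137] [60,120] [93,97] [192] [97,152] [189].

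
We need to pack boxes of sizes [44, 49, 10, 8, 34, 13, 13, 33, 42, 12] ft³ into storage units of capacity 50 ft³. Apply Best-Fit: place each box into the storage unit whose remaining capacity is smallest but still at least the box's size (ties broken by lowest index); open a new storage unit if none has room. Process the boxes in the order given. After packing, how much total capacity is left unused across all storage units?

42

44 ft³ → storage unit 1 (remaining 6 ft³)
49 ft³ → storage unit 2 (remaining 1 ft³)
10 ft³ → storage unit 3 (remaining 40 ft³)
8 ft³ → storage unit 3 (remaining 32 ft³)
34 ft³ → storage unit 4 (remaining 16 ft³)
13 ft³ → storage unit 4 (remaining 3 ft³)
13 ft³ → storage unit 3 (remaining 19 ft³)
33 ft³ → storage unit 5 (remaining 17 ft³)
42 ft³ → storage unit 6 (remaining 8 ft³)
12 ft³ → storage unit 5 (remaining 5 ft³)
6 storage units × 50 ft³ = 300 ft³; used 258 ft³; unused 42 ft³.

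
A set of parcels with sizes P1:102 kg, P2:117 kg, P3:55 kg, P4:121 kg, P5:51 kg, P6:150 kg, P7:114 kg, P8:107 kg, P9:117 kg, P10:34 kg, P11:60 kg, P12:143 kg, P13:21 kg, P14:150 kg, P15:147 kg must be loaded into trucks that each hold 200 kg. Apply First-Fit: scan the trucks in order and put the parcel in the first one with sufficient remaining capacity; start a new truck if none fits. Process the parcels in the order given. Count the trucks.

10

Put P1 (102 kg) in truck 1; 98 kg remain.
Put P2 (117 kg) in truck 2; 83 kg remain.
Put P3 (55 kg) in truck 1; 43 kg remain.
Put P4 (121 kg) in truck 3; 79 kg remain.
Put P5 (51 kg) in truck 2; 32 kg remain.
Put P6 (150 kg) in truck 4; 50 kg remain.
Put P7 (114 kg) in truck 5; 86 kg remain.
Put P8 (107 kg) in truck 6; 93 kg remain.
Put P9 (117 kg) in truck 7; 83 kg remain.
Put P10 (34 kg) in truck 1; 9 kg remain.
Put P11 (60 kg) in truck 3; 19 kg remain.
Put P12 (143 kg) in truck 8; 57 kg remain.
Put P13 (21 kg) in truck 2; 11 kg remain.
Put P14 (150 kg) in truck 9; 50 kg remain.
Put P15 (147 kg) in truck 10; 53 kg remain.
Final trucks: [102,55,34] [117,51,21] [121,60] [150] [114] [107] [117] [143] [150] [147].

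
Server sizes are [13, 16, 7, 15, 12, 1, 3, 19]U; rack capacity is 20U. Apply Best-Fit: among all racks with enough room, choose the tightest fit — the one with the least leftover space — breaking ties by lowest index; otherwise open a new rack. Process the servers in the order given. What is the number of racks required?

5

Put 13U in rack 1; 7U remain.
Put 16U in rack 2; 4U remain.
Put 7U in rack 1; 0U remain.
Put 15U in rack 3; 5U remain.
Put 12U in rack 4; 8U remain.
Put 1U in rack 2; 3U remain.
Put 3U in rack 2; 0U remain.
Put 19U in rack 5; 1U remain.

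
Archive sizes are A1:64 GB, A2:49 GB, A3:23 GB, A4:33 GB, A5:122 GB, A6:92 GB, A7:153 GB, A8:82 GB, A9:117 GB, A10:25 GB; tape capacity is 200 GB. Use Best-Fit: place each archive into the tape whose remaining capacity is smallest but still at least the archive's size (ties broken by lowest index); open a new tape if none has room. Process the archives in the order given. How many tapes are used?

5

A1 (64 GB) → tape 1 (remaining 136 GB)
A2 (49 GB) → tape 1 (remaining 87 GB)
A3 (23 GB) → tape 1 (remaining 64 GB)
A4 (33 GB) → tape 1 (remaining 31 GB)
A5 (122 GB) → tape 2 (remaining 78 GB)
A6 (92 GB) → tape 3 (remaining 108 GB)
A7 (153 GB) → tape 4 (remaining 47 GB)
A8 (82 GB) → tape 3 (remaining 26 GB)
A9 (117 GB) → tape 5 (remaining 83 GB)
A10 (25 GB) → tape 3 (remaining 1 GB)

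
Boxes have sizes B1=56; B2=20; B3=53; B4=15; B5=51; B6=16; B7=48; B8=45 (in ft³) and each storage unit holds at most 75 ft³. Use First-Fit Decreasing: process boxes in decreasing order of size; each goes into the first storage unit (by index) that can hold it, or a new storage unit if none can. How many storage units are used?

5

Sorted descending: 56, 53, 51, 48, 45, 20, 16, 15.
56 ft³ → storage unit 1 (remaining 19 ft³)
53 ft³ → storage unit 2 (remaining 22 ft³)
51 ft³ → storage unit 3 (remaining 24 ft³)
48 ft³ → storage unit 4 (remaining 27 ft³)
45 ft³ → storage unit 5 (remaining 30 ft³)
20 ft³ → storage unit 2 (remaining 2 ft³)
16 ft³ → storage unit 1 (remaining 3 ft³)
15 ft³ → storage unit 3 (remaining 9 ft³)
Final storage units: [56,16] [53,20] [51,15] [48] [45].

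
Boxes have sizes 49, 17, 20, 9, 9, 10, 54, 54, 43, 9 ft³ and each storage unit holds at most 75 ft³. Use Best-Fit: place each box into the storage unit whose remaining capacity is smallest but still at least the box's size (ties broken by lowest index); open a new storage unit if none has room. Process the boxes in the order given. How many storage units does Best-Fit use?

5 storage units

storage unit 1: place 49 ft³, 26 ft³ left
storage unit 1: place 17 ft³, 9 ft³ left
storage unit 2: place 20 ft³, 55 ft³ left
storage unit 1: place 9 ft³, 0 ft³ left
storage unit 2: place 9 ft³, 46 ft³ left
storage unit 2: place 10 ft³, 36 ft³ left
storage unit 3: place 54 ft³, 21 ft³ left
storage unit 4: place 54 ft³, 21 ft³ left
storage unit 5: place 43 ft³, 32 ft³ left
storage unit 3: place 9 ft³, 12 ft³ left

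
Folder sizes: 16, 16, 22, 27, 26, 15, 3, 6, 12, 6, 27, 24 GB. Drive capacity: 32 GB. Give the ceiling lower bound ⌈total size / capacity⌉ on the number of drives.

7

Total size = 16 + 16 + 22 + 27 + 26 + 15 + 3 + 6 + 12 + 6 + 27 + 24 = 200 GB.
⌈200 / 32⌉ = 7.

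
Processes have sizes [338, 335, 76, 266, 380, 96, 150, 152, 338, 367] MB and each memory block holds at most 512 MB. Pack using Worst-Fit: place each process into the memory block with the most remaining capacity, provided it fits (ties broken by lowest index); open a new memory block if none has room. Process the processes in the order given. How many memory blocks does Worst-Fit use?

6

Put 338 MB in memory block 1; 174 MB remain.
Put 335 MB in memory block 2; 177 MB remain.
Put 76 MB in memory block 2; 101 MB remain.
Put 266 MB in memory block 3; 246 MB remain.
Put 380 MB in memory block 4; 132 MB remain.
Put 96 MB in memory block 3; 150 MB remain.
Put 150 MB in memory block 1; 24 MB remain.
Put 152 MB in memory block 5; 360 MB remain.
Put 338 MB in memory block 5; 22 MB remain.
Put 367 MB in memory block 6; 145 MB remain.
Final memory blocks: [338,150] [335,76] [266,96] [380] [152,338] [367].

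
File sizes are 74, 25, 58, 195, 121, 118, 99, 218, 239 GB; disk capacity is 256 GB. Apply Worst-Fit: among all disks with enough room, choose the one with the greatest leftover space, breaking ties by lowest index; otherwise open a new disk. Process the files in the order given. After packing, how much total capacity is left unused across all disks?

disk 1: place 74 GB, 182 GB left
disk 1: place 25 GB, 157 GB left
disk 1: place 58 GB, 99 GB left
disk 2: place 195 GB, 61 GB left
disk 3: place 121 GB, 135 GB left
disk 3: place 118 GB, 17 GB left
disk 1: place 99 GB, 0 GB left
disk 4: place 218 GB, 38 GB left
disk 5: place 239 GB, 17 GB left
5 disks × 256 GB = 1280 GB; used 1147 GB; unused 133 GB.

133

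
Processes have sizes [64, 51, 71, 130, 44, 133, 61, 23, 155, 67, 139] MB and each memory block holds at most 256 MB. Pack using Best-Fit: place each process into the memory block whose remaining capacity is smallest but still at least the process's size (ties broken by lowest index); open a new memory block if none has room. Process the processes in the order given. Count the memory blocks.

5

memory block 1: place 64 MB, 192 MB left
memory block 1: place 51 MB, 141 MB left
memory block 1: place 71 MB, 70 MB left
memory block 2: place 130 MB, 126 MB left
memory block 1: place 44 MB, 26 MB left
memory block 3: place 133 MB, 123 MB left
memory block 3: place 61 MB, 62 MB left
memory block 1: place 23 MB, 3 MB left
memory block 4: place 155 MB, 101 MB left
memory block 4: place 67 MB, 34 MB left
memory block 5: place 139 MB, 117 MB left
Final memory blocks: [64,51,71,44,23] [130] [133,61] [155,67] [139].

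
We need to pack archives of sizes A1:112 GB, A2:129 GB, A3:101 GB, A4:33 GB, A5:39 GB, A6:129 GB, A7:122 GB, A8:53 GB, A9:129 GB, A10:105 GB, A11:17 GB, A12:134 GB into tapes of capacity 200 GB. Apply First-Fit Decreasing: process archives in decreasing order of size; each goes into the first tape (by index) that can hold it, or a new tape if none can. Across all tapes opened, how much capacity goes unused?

497

Sorted descending: 134, 129, 129, 129, 122, 112, 105, 101, 53, 39, 33, 17.
Put 134 GB in tape 1; 66 GB remain.
Put 129 GB in tape 2; 71 GB remain.
Put 129 GB in tape 3; 71 GB remain.
Put 129 GB in tape 4; 71 GB remain.
Put 122 GB in tape 5; 78 GB remain.
Put 112 GB in tape 6; 88 GB remain.
Put 105 GB in tape 7; 95 GB remain.
Put 101 GB in tape 8; 99 GB remain.
Put 53 GB in tape 1; 13 GB remain.
Put 39 GB in tape 2; 32 GB remain.
Put 33 GB in tape 3; 38 GB remain.
Put 17 GB in tape 2; 15 GB remain.
8 tapes × 200 GB = 1600 GB; used 1103 GB; unused 497 GB.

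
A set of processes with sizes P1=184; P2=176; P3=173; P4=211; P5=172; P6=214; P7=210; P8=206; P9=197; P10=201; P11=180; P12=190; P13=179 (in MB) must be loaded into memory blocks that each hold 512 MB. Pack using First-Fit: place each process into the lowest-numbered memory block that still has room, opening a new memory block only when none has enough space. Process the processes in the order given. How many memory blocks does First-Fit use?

7 memory blocks

P1 (184 MB) → memory block 1 (remaining 328 MB)
P2 (176 MB) → memory block 1 (remaining 152 MB)
P3 (173 MB) → memory block 2 (remaining 339 MB)
P4 (211 MB) → memory block 2 (remaining 128 MB)
P5 (172 MB) → memory block 3 (remaining 340 MB)
P6 (214 MB) → memory block 3 (remaining 126 MB)
P7 (210 MB) → memory block 4 (remaining 302 MB)
P8 (206 MB) → memory block 4 (remaining 96 MB)
P9 (197 MB) → memory block 5 (remaining 315 MB)
P10 (201 MB) → memory block 5 (remaining 114 MB)
P11 (180 MB) → memory block 6 (remaining 332 MB)
P12 (190 MB) → memory block 6 (remaining 142 MB)
P13 (179 MB) → memory block 7 (remaining 333 MB)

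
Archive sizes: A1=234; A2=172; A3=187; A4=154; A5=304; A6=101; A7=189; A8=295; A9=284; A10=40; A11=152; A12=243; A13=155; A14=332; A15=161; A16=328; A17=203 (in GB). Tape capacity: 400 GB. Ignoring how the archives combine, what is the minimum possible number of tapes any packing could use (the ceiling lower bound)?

Total size = 234 + 172 + 187 + 154 + 304 + 101 + 189 + 295 + 284 + 40 + 152 + 243 + 155 + 332 + 161 + 328 + 203 = 3534 GB.
⌈3534 / 400⌉ = 9.

9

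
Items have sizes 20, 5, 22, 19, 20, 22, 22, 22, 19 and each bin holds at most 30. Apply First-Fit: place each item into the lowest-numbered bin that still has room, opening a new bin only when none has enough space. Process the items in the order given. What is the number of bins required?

8

bin 1: place 20, 10 left
bin 1: place 5, 5 left
bin 2: place 22, 8 left
bin 3: place 19, 11 left
bin 4: place 20, 10 left
bin 5: place 22, 8 left
bin 6: place 22, 8 left
bin 7: place 22, 8 left
bin 8: place 19, 11 left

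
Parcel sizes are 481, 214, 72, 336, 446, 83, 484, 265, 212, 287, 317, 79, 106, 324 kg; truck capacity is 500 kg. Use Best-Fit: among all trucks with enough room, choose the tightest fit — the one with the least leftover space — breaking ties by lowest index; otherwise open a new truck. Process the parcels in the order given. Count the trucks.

481 kg → truck 1 (remaining 19 kg)
214 kg → truck 2 (remaining 286 kg)
72 kg → truck 2 (remaining 214 kg)
336 kg → truck 3 (remaining 164 kg)
446 kg → truck 4 (remaining 54 kg)
83 kg → truck 3 (remaining 81 kg)
484 kg → truck 5 (remaining 16 kg)
265 kg → truck 6 (remaining 235 kg)
212 kg → truck 2 (remaining 2 kg)
287 kg → truck 7 (remaining 213 kg)
317 kg → truck 8 (remaining 183 kg)
79 kg → truck 3 (remaining 2 kg)
106 kg → truck 8 (remaining 77 kg)
324 kg → truck 9 (remaining 176 kg)

9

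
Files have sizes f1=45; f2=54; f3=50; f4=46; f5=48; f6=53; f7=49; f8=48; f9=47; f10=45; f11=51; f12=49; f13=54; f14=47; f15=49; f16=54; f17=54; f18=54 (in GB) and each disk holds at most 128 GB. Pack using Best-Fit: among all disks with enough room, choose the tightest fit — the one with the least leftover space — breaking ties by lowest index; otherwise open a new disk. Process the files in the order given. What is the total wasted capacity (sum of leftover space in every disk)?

255

Put f1 (45 GB) in disk 1; 83 GB remain.
Put f2 (54 GB) in disk 1; 29 GB remain.
Put f3 (50 GB) in disk 2; 78 GB remain.
Put f4 (46 GB) in disk 2; 32 GB remain.
Put f5 (48 GB) in disk 3; 80 GB remain.
Put f6 (53 GB) in disk 3; 27 GB remain.
Put f7 (49 GB) in disk 4; 79 GB remain.
Put f8 (48 GB) in disk 4; 31 GB remain.
Put f9 (47 GB) in disk 5; 81 GB remain.
Put f10 (45 GB) in disk 5; 36 GB remain.
Put f11 (51 GB) in disk 6; 77 GB remain.
Put f12 (49 GB) in disk 6; 28 GB remain.
Put f13 (54 GB) in disk 7; 74 GB remain.
Put f14 (47 GB) in disk 7; 27 GB remain.
Put f15 (49 GB) in disk 8; 79 GB remain.
Put f16 (54 GB) in disk 8; 25 GB remain.
Put f17 (54 GB) in disk 9; 74 GB remain.
Put f18 (54 GB) in disk 9; 20 GB remain.
9 disks × 128 GB = 1152 GB; used 897 GB; unused 255 GB.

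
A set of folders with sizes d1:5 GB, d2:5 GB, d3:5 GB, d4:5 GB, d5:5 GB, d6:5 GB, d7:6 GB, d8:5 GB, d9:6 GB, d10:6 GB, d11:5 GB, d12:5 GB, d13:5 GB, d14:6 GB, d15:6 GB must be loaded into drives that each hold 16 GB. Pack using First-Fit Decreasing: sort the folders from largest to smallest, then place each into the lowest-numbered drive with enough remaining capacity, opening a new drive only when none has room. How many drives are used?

6

Sorted descending: 6, 6, 6, 6, 6, 5, 5, 5, 5, 5, 5, 5, 5, 5, 5.
drive 1: place 6 GB, 10 GB left
drive 1: place 6 GB, 4 GB left
drive 2: place 6 GB, 10 GB left
drive 2: place 6 GB, 4 GB left
drive 3: place 6 GB, 10 GB left
drive 3: place 5 GB, 5 GB left
drive 3: place 5 GB, 0 GB left
drive 4: place 5 GB, 11 GB left
drive 4: place 5 GB, 6 GB left
drive 4: place 5 GB, 1 GB left
drive 5: place 5 GB, 11 GB left
drive 5: place 5 GB, 6 GB left
drive 5: place 5 GB, 1 GB left
drive 6: place 5 GB, 11 GB left
drive 6: place 5 GB, 6 GB left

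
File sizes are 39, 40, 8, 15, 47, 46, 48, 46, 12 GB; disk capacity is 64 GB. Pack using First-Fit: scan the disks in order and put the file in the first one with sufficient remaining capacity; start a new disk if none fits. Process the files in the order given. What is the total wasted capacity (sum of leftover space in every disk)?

Put 39 GB in disk 1; 25 GB remain.
Put 40 GB in disk 2; 24 GB remain.
Put 8 GB in disk 1; 17 GB remain.
Put 15 GB in disk 1; 2 GB remain.
Put 47 GB in disk 3; 17 GB remain.
Put 46 GB in disk 4; 18 GB remain.
Put 48 GB in disk 5; 16 GB remain.
Put 46 GB in disk 6; 18 GB remain.
Put 12 GB in disk 2; 12 GB remain.
6 disks × 64 GB = 384 GB; used 301 GB; unused 83 GB.

83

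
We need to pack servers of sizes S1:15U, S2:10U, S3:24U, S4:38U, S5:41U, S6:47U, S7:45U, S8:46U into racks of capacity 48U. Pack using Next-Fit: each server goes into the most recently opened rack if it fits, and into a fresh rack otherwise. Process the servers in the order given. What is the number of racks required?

7

Put S1 (15U) in rack 1; 33U remain.
Put S2 (10U) in rack 1; 23U remain.
Put S3 (24U) in rack 2; 24U remain.
Put S4 (38U) in rack 3; 10U remain.
Put S5 (41U) in rack 4; 7U remain.
Put S6 (47U) in rack 5; 1U remain.
Put S7 (45U) in rack 6; 3U remain.
Put S8 (46U) in rack 7; 2U remain.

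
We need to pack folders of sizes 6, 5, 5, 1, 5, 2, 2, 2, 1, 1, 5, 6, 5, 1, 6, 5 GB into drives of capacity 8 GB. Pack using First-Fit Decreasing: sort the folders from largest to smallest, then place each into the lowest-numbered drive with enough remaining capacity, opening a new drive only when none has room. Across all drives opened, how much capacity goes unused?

Sorted descending: 6, 6, 6, 5, 5, 5, 5, 5, 5, 2, 2, 2, 1, 1, 1, 1.
6 GB → drive 1 (remaining 2 GB)
6 GB → drive 2 (remaining 2 GB)
6 GB → drive 3 (remaining 2 GB)
5 GB → drive 4 (remaining 3 GB)
5 GB → drive 5 (remaining 3 GB)
5 GB → drive 6 (remaining 3 GB)
5 GB → drive 7 (remaining 3 GB)
5 GB → drive 8 (remaining 3 GB)
5 GB → drive 9 (remaining 3 GB)
2 GB → drive 1 (remaining 0 GB)
2 GB → drive 2 (remaining 0 GB)
2 GB → drive 3 (remaining 0 GB)
1 GB → drive 4 (remaining 2 GB)
1 GB → drive 4 (remaining 1 GB)
1 GB → drive 4 (remaining 0 GB)
1 GB → drive 5 (remaining 2 GB)
9 drives × 8 GB = 72 GB; used 58 GB; unused 14 GB.

14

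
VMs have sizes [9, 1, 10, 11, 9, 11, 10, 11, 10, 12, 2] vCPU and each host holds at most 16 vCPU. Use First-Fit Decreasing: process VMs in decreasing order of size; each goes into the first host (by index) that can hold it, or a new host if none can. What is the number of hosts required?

9

Sorted descending: 12, 11, 11, 11, 10, 10, 10, 9, 9, 2, 1.
12 vCPU → host 1 (remaining 4 vCPU)
11 vCPU → host 2 (remaining 5 vCPU)
11 vCPU → host 3 (remaining 5 vCPU)
11 vCPU → host 4 (remaining 5 vCPU)
10 vCPU → host 5 (remaining 6 vCPU)
10 vCPU → host 6 (remaining 6 vCPU)
10 vCPU → host 7 (remaining 6 vCPU)
9 vCPU → host 8 (remaining 7 vCPU)
9 vCPU → host 9 (remaining 7 vCPU)
2 vCPU → host 1 (remaining 2 vCPU)
1 vCPU → host 1 (remaining 1 vCPU)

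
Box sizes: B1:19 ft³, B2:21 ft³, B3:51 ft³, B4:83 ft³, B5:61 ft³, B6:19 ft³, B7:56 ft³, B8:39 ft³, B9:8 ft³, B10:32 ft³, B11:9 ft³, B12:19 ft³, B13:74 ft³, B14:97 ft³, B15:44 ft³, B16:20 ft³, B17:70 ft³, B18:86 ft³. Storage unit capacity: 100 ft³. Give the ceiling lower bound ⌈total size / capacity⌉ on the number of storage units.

Total size = 19 + 21 + 51 + 83 + 61 + 19 + 56 + 39 + 8 + 32 + 9 + 19 + 74 + 97 + 44 + 20 + 70 + 86 = 808 ft³.
⌈808 / 100⌉ = 9.

9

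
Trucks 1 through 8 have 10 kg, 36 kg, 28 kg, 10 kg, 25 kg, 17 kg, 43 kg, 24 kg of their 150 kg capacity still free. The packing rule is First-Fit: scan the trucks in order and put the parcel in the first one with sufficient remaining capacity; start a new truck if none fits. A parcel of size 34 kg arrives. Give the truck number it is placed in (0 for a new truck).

2

Trucks with room: truck 2 (36 kg), truck 7 (43 kg).
The first with room is truck 2.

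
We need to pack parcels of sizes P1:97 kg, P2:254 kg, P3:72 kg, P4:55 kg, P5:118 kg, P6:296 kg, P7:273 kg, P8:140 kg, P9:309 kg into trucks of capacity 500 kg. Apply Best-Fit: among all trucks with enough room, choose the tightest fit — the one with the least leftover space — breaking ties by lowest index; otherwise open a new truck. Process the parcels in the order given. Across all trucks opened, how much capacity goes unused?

386

truck 1: place P1 (97 kg), 403 kg left
truck 1: place P2 (254 kg), 149 kg left
truck 1: place P3 (72 kg), 77 kg left
truck 1: place P4 (55 kg), 22 kg left
truck 2: place P5 (118 kg), 382 kg left
truck 2: place P6 (296 kg), 86 kg left
truck 3: place P7 (273 kg), 227 kg left
truck 3: place P8 (140 kg), 87 kg left
truck 4: place P9 (309 kg), 191 kg left
4 trucks × 500 kg = 2000 kg; used 1614 kg; unused 386 kg.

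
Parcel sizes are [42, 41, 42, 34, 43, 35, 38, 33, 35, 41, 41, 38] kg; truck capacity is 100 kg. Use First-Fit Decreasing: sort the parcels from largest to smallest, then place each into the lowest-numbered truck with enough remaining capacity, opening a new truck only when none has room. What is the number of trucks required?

6

Sorted descending: 43, 42, 42, 41, 41, 41, 38, 38, 35, 35, 34, 33.
43 kg → truck 1 (remaining 57 kg)
42 kg → truck 1 (remaining 15 kg)
42 kg → truck 2 (remaining 58 kg)
41 kg → truck 2 (remaining 17 kg)
41 kg → truck 3 (remaining 59 kg)
41 kg → truck 3 (remaining 18 kg)
38 kg → truck 4 (remaining 62 kg)
38 kg → truck 4 (remaining 24 kg)
35 kg → truck 5 (remaining 65 kg)
35 kg → truck 5 (remaining 30 kg)
34 kg → truck 6 (remaining 66 kg)
33 kg → truck 6 (remaining 33 kg)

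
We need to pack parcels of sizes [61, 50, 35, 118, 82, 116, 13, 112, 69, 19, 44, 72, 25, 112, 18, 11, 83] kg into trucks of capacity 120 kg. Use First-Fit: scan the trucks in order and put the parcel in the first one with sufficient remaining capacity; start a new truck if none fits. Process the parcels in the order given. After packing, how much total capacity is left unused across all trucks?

truck 1: place 61 kg, 59 kg left
truck 1: place 50 kg, 9 kg left
truck 2: place 35 kg, 85 kg left
truck 3: place 118 kg, 2 kg left
truck 2: place 82 kg, 3 kg left
truck 4: place 116 kg, 4 kg left
truck 5: place 13 kg, 107 kg left
truck 6: place 112 kg, 8 kg left
truck 5: place 69 kg, 38 kg left
truck 5: place 19 kg, 19 kg left
truck 7: place 44 kg, 76 kg left
truck 7: place 72 kg, 4 kg left
truck 8: place 25 kg, 95 kg left
truck 9: place 112 kg, 8 kg left
truck 5: place 18 kg, 1 kg left
truck 8: place 11 kg, 84 kg left
truck 8: place 83 kg, 1 kg left
9 trucks × 120 kg = 1080 kg; used 1040 kg; unused 40 kg.

40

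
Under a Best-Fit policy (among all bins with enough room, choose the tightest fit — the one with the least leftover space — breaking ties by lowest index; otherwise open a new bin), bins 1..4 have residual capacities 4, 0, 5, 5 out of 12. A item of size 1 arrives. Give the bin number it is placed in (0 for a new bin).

Bins with room: bin 1 (4), bin 3 (5), bin 4 (5).
Tightest fit is bin 1 with 4 free.

1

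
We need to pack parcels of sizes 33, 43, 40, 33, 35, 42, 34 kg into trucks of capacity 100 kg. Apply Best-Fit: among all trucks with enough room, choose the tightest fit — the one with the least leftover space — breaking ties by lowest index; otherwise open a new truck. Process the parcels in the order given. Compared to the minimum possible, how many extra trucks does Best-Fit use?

1

Best-Fit: [33,43] [40,33] [35,42] [34] → 4 trucks.
Total size 260 kg; any packing needs at least ⌈260/100⌉ = 3 trucks.
An optimal packing achieves that bound: [43,42] [40,35] [34,33,33] → 3 trucks.
Excess: 4 − 3 = 1.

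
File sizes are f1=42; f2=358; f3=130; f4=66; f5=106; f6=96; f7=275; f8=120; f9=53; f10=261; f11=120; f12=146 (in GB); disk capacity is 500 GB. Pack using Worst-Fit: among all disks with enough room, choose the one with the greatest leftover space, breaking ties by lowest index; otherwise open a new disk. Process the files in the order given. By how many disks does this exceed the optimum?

1

Worst-Fit: [42,358] [130,66,106,96] [275,120,53] [261,120] [146] → 5 disks.
Total size 1773 GB; any packing needs at least ⌈1773/500⌉ = 4 disks.
An optimal packing achieves that bound: [358,130] [275,146,66] [261,120,106] [120,96,53,42] → 4 disks.
Excess: 5 − 4 = 1.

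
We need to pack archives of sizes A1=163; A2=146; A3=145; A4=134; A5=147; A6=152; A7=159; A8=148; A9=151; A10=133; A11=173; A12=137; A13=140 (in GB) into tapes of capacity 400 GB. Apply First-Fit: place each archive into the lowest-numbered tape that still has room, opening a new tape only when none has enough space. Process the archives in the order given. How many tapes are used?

Put A1 (163 GB) in tape 1; 237 GB remain.
Put A2 (146 GB) in tape 1; 91 GB remain.
Put A3 (145 GB) in tape 2; 255 GB remain.
Put A4 (134 GB) in tape 2; 121 GB remain.
Put A5 (147 GB) in tape 3; 253 GB remain.
Put A6 (152 GB) in tape 3; 101 GB remain.
Put A7 (159 GB) in tape 4; 241 GB remain.
Put A8 (148 GB) in tape 4; 93 GB remain.
Put A9 (151 GB) in tape 5; 249 GB remain.
Put A10 (133 GB) in tape 5; 116 GB remain.
Put A11 (173 GB) in tape 6; 227 GB remain.
Put A12 (137 GB) in tape 6; 90 GB remain.
Put A13 (140 GB) in tape 7; 260 GB remain.

7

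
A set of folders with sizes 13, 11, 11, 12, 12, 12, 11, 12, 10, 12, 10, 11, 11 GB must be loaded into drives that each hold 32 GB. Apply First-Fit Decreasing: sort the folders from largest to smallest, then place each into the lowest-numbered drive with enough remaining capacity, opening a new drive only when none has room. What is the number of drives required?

Sorted descending: 13, 12, 12, 12, 12, 12, 11, 11, 11, 11, 11, 10, 10.
Put 13 GB in drive 1; 19 GB remain.
Put 12 GB in drive 1; 7 GB remain.
Put 12 GB in drive 2; 20 GB remain.
Put 12 GB in drive 2; 8 GB remain.
Put 12 GB in drive 3; 20 GB remain.
Put 12 GB in drive 3; 8 GB remain.
Put 11 GB in drive 4; 21 GB remain.
Put 11 GB in drive 4; 10 GB remain.
Put 11 GB in drive 5; 21 GB remain.
Put 11 GB in drive 5; 10 GB remain.
Put 11 GB in drive 6; 21 GB remain.
Put 10 GB in drive 4; 0 GB remain.
Put 10 GB in drive 5; 0 GB remain.

6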